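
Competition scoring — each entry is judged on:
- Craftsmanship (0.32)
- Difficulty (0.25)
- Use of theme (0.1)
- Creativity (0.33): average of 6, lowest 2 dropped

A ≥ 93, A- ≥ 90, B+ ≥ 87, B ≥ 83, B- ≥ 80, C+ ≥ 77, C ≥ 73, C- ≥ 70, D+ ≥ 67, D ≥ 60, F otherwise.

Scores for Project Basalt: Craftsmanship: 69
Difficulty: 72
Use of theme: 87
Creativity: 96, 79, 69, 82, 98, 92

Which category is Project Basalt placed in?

Creativity: drop 69, 79 → average of remaining 4 = 368/4 = 92
Weighted total:
  Craftsmanship 69 × 0.32 = 22.08
  Difficulty 72 × 0.25 = 18
  Use of theme 87 × 0.1 = 8.7
  Creativity 92 × 0.33 = 30.36
Sum = 79.14
79.14 is ≥ 77 and < 80 → C+

C+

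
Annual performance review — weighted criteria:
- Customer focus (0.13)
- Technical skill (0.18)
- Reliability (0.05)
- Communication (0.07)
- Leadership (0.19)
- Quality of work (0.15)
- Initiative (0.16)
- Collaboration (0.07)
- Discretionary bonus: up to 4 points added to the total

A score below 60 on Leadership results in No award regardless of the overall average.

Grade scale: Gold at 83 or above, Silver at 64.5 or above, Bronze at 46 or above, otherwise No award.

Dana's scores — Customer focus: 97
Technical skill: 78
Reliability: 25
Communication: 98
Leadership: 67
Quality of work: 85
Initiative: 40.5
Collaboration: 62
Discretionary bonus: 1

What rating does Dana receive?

Silver

Leadership score 67 ≥ 60: minimum met.
Weighted total:
  Customer focus 97 × 0.13 = 12.61
  Technical skill 78 × 0.18 = 14.04
  Reliability 25 × 0.05 = 1.25
  Communication 98 × 0.07 = 6.86
  Leadership 67 × 0.19 = 12.73
  Quality of work 85 × 0.15 = 12.75
  Initiative 40.5 × 0.16 = 6.48
  Collaboration 62 × 0.07 = 4.34
Sum = 71.06
Discretionary bonus: 71.06 + 1 = 72.06
72.06 is ≥ 64.5 and < 83 → Silver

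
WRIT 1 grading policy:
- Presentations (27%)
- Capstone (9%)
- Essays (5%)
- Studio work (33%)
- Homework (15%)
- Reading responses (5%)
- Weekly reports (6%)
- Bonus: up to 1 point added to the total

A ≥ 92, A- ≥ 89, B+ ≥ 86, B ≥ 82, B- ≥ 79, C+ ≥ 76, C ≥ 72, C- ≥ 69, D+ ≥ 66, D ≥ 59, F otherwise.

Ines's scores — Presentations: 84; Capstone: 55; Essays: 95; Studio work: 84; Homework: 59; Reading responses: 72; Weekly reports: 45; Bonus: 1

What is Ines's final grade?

Weighted total:
  Presentations 84 × 0.27 = 22.68
  Capstone 55 × 0.09 = 4.95
  Essays 95 × 0.05 = 4.75
  Studio work 84 × 0.33 = 27.72
  Homework 59 × 0.15 = 8.85
  Reading responses 72 × 0.05 = 3.6
  Weekly reports 45 × 0.06 = 2.7
Sum = 75.25
Bonus: 75.25 + 1 = 76.25
76.25 is ≥ 76 and < 79 → C+

C+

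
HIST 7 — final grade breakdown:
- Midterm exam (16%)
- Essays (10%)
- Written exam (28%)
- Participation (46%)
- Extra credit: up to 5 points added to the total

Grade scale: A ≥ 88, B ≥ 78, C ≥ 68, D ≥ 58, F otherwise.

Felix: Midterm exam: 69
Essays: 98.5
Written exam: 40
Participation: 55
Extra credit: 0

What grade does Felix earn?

F

Weighted total:
  Midterm exam 69 × 0.16 = 11.04
  Essays 98.5 × 0.1 = 9.85
  Written exam 40 × 0.28 = 11.2
  Participation 55 × 0.46 = 25.3
Sum = 57.39
Extra credit: 57.39 + 0 = 57.39
57.39 < 58 → F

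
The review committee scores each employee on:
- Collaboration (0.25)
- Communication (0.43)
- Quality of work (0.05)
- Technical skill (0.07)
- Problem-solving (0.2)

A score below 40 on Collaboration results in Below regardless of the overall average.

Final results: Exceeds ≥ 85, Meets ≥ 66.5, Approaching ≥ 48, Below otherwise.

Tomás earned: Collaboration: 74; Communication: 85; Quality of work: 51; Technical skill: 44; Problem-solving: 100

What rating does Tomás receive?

Collaboration score 74 ≥ 40: minimum met.
Weighted total:
  Collaboration 74 × 0.25 = 18.5
  Communication 85 × 0.43 = 36.55
  Quality of work 51 × 0.05 = 2.55
  Technical skill 44 × 0.07 = 3.08
  Problem-solving 100 × 0.2 = 20
Sum = 80.68
80.68 is ≥ 66.5 and < 85 → Meets

Meets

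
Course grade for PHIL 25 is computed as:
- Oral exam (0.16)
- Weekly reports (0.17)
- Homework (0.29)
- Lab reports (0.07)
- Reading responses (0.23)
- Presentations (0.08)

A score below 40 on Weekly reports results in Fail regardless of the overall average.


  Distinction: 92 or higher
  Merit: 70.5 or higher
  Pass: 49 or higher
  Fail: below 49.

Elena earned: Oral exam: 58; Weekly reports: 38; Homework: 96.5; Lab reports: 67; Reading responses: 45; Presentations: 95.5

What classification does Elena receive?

Weekly reports score 38 < 40: minimum not met.
Weighted total:
  Oral exam 58 × 0.16 = 9.28
  Weekly reports 38 × 0.17 = 6.46
  Homework 96.5 × 0.29 = 27.985
  Lab reports 67 × 0.07 = 4.69
  Reading responses 45 × 0.23 = 10.35
  Presentations 95.5 × 0.08 = 7.64
Sum = 66.405
Because the Weekly reports minimum was not met, the result is Fail.

Fail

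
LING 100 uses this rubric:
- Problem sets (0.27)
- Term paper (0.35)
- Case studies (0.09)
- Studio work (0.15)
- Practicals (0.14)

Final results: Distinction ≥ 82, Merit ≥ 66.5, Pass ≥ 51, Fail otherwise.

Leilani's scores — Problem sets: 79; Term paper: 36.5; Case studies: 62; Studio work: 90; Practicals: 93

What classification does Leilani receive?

Pass

Weighted total:
  Problem sets 79 × 0.27 = 21.33
  Term paper 36.5 × 0.35 = 12.775
  Case studies 62 × 0.09 = 5.58
  Studio work 90 × 0.15 = 13.5
  Practicals 93 × 0.14 = 13.02
Sum = 66.205
66.205 is ≥ 51 and < 66.5 → Pass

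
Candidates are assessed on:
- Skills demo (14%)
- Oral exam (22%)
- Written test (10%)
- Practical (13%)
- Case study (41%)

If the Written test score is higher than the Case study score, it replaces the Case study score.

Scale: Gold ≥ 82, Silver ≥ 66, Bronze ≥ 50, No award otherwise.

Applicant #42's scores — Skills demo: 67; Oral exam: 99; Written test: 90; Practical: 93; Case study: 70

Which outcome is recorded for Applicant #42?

Gold

Written test (90) > Case study (70), so Case study counts as 90.
Weighted total:
  Skills demo 67 × 0.14 = 9.38
  Oral exam 99 × 0.22 = 21.78
  Written test 90 × 0.1 = 9
  Practical 93 × 0.13 = 12.09
  Case study 90 × 0.41 = 36.9
Sum = 89.15
89.15 ≥ 82 → Gold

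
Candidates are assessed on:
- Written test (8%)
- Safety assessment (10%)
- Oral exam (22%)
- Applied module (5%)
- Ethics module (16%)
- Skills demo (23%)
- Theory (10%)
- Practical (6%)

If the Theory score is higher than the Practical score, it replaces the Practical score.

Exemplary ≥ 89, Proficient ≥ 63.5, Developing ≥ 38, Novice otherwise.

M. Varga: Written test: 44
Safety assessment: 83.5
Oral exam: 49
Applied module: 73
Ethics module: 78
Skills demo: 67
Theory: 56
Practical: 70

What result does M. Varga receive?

Proficient

Theory (56) ≤ Practical (70), so Practical stays at 70.
Weighted total:
  Written test 44 × 0.08 = 3.52
  Safety assessment 83.5 × 0.1 = 8.35
  Oral exam 49 × 0.22 = 10.78
  Applied module 73 × 0.05 = 3.65
  Ethics module 78 × 0.16 = 12.48
  Skills demo 67 × 0.23 = 15.41
  Theory 56 × 0.1 = 5.6
  Practical 70 × 0.06 = 4.2
Sum = 63.99
63.99 is ≥ 63.5 and < 89 → Proficient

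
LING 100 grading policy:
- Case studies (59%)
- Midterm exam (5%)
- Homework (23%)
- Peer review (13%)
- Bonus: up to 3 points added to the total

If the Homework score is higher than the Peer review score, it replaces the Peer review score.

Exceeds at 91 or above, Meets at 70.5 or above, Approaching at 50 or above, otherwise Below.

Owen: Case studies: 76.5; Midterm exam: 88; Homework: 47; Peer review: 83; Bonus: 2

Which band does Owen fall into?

Homework (47) ≤ Peer review (83), so Peer review stays at 83.
Weighted total:
  Case studies 76.5 × 0.59 = 45.135
  Midterm exam 88 × 0.05 = 4.4
  Homework 47 × 0.23 = 10.81
  Peer review 83 × 0.13 = 10.79
Sum = 71.135
Bonus: 71.135 + 2 = 73.135
73.135 is ≥ 70.5 and < 91 → Meets

Meets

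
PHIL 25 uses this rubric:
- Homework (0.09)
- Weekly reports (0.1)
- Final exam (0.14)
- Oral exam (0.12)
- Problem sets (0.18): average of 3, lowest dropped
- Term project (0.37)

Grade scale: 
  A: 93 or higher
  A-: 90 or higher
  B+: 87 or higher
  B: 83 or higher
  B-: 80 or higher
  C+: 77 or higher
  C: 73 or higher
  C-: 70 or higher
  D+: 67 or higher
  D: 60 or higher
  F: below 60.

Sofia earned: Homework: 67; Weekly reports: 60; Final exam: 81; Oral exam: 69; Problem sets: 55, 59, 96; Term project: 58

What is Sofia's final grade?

D+

Problem sets: drop 55 → average of remaining 2 = 155/2 = 77.5
Weighted total:
  Homework 67 × 0.09 = 6.03
  Weekly reports 60 × 0.1 = 6
  Final exam 81 × 0.14 = 11.34
  Oral exam 69 × 0.12 = 8.28
  Problem sets 77.5 × 0.18 = 13.95
  Term project 58 × 0.37 = 21.46
Sum = 67.06
67.06 is ≥ 67 and < 70 → D+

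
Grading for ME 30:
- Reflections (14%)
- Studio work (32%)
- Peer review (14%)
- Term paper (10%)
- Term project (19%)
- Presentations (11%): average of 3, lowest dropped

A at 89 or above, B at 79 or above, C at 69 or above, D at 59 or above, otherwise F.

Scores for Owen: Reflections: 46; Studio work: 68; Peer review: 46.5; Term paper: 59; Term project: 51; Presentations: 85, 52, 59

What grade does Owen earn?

Presentations: drop 52 → average of remaining 2 = 144/2 = 72
Weighted total:
  Reflections 46 × 0.14 = 6.44
  Studio work 68 × 0.32 = 21.76
  Peer review 46.5 × 0.14 = 6.51
  Term paper 59 × 0.1 = 5.9
  Term project 51 × 0.19 = 9.69
  Presentations 72 × 0.11 = 7.92
Sum = 58.22
58.22 < 59 → F

F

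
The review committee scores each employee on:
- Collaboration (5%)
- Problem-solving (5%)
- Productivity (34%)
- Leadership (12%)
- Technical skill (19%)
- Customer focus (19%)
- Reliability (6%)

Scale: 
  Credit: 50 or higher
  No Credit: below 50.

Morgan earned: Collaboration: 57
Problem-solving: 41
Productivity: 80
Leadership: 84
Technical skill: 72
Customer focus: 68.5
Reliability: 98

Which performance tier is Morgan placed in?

Weighted total:
  Collaboration 57 × 0.05 = 2.85
  Problem-solving 41 × 0.05 = 2.05
  Productivity 80 × 0.34 = 27.2
  Leadership 84 × 0.12 = 10.08
  Technical skill 72 × 0.19 = 13.68
  Customer focus 68.5 × 0.19 = 13.015
  Reliability 98 × 0.06 = 5.88
Sum = 74.755
74.755 ≥ 50 → Credit

Credit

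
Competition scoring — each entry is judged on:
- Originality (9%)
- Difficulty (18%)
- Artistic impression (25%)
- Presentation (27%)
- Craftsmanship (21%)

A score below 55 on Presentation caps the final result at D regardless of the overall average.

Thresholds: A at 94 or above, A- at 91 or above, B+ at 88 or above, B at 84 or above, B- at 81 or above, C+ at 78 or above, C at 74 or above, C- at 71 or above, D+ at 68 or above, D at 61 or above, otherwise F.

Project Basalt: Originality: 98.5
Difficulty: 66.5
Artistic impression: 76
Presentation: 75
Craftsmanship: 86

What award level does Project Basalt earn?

C+

Presentation score 75 ≥ 55: minimum met.
Weighted total:
  Originality 98.5 × 0.09 = 8.865
  Difficulty 66.5 × 0.18 = 11.97
  Artistic impression 76 × 0.25 = 19
  Presentation 75 × 0.27 = 20.25
  Craftsmanship 86 × 0.21 = 18.06
Sum = 78.145
78.145 is ≥ 78 and < 81 → C+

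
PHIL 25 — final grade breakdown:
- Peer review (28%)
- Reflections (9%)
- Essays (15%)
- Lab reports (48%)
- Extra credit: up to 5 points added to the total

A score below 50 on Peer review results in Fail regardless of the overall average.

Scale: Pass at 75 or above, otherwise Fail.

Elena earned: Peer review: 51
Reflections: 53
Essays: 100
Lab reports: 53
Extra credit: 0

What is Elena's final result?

Peer review score 51 ≥ 50: minimum met.
Weighted total:
  Peer review 51 × 0.28 = 14.28
  Reflections 53 × 0.09 = 4.77
  Essays 100 × 0.15 = 15
  Lab reports 53 × 0.48 = 25.44
Sum = 59.49
Extra credit: 59.49 + 0 = 59.49
59.49 < 75 → Fail

Fail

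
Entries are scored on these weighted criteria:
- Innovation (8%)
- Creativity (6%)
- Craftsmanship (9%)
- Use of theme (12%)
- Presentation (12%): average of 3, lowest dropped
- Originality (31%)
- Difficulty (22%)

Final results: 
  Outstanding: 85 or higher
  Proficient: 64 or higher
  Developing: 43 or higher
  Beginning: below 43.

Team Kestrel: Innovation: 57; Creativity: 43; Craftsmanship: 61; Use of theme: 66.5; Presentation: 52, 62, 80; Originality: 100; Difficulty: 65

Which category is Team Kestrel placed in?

Proficient

Presentation: drop 52 → average of remaining 2 = 142/2 = 71
Weighted total:
  Innovation 57 × 0.08 = 4.56
  Creativity 43 × 0.06 = 2.58
  Craftsmanship 61 × 0.09 = 5.49
  Use of theme 66.5 × 0.12 = 7.98
  Presentation 71 × 0.12 = 8.52
  Originality 100 × 0.31 = 31
  Difficulty 65 × 0.22 = 14.3
Sum = 74.43
74.43 is ≥ 64 and < 85 → Proficient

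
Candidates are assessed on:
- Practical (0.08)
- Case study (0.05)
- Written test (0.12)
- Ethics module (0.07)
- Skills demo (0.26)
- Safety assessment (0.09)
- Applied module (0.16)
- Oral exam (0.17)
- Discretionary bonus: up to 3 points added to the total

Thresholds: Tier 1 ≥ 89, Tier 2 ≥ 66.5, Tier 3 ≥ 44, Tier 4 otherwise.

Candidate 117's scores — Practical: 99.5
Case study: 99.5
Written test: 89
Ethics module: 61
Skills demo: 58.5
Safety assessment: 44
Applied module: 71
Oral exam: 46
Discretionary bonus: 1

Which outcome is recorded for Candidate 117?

Tier 2

Weighted total:
  Practical 99.5 × 0.08 = 7.96
  Case study 99.5 × 0.05 = 4.975
  Written test 89 × 0.12 = 10.68
  Ethics module 61 × 0.07 = 4.27
  Skills demo 58.5 × 0.26 = 15.21
  Safety assessment 44 × 0.09 = 3.96
  Applied module 71 × 0.16 = 11.36
  Oral exam 46 × 0.17 = 7.82
Sum = 66.235
Discretionary bonus: 66.235 + 1 = 67.235
67.235 is ≥ 66.5 and < 89 → Tier 2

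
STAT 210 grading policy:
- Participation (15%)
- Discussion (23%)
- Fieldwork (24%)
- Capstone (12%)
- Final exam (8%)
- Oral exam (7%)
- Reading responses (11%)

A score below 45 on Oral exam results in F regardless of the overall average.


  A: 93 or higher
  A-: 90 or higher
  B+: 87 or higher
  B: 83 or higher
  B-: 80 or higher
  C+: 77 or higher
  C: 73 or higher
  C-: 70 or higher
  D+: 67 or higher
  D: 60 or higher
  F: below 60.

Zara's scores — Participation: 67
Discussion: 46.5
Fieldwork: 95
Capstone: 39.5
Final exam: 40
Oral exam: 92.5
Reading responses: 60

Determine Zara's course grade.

Oral exam score 92.5 ≥ 45: minimum met.
Weighted total:
  Participation 67 × 0.15 = 10.05
  Discussion 46.5 × 0.23 = 10.695
  Fieldwork 95 × 0.24 = 22.8
  Capstone 39.5 × 0.12 = 4.74
  Final exam 40 × 0.08 = 3.2
  Oral exam 92.5 × 0.07 = 6.475
  Reading responses 60 × 0.11 = 6.6
Sum = 64.56
64.56 is ≥ 60 and < 67 → D

D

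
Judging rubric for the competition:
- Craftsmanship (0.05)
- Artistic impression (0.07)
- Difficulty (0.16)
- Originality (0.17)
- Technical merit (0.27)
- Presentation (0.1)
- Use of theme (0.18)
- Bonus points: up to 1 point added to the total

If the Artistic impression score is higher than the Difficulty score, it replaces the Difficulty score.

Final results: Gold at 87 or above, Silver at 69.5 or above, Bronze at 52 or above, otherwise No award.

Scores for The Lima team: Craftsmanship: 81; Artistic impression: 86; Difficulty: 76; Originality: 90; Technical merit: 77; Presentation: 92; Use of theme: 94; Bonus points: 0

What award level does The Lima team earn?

Silver

Artistic impression (86) > Difficulty (76), so Difficulty counts as 86.
Weighted total:
  Craftsmanship 81 × 0.05 = 4.05
  Artistic impression 86 × 0.07 = 6.02
  Difficulty 86 × 0.16 = 13.76
  Originality 90 × 0.17 = 15.3
  Technical merit 77 × 0.27 = 20.79
  Presentation 92 × 0.1 = 9.2
  Use of theme 94 × 0.18 = 16.92
Sum = 86.04
Bonus points: 86.04 + 0 = 86.04
86.04 is ≥ 69.5 and < 87 → Silver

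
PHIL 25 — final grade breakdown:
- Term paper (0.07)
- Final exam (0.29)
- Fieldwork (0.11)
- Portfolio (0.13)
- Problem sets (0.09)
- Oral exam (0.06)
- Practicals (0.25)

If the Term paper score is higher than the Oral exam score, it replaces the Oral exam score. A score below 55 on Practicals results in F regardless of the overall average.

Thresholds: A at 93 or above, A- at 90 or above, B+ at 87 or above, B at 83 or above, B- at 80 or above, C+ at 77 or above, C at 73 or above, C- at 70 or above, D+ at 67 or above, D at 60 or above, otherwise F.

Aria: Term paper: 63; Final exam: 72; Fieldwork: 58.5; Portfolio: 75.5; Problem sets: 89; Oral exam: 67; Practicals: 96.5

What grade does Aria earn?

C+

Term paper (63) ≤ Oral exam (67), so Oral exam stays at 67.
Practicals score 96.5 ≥ 55: minimum met.
Weighted total:
  Term paper 63 × 0.07 = 4.41
  Final exam 72 × 0.29 = 20.88
  Fieldwork 58.5 × 0.11 = 6.435
  Portfolio 75.5 × 0.13 = 9.815
  Problem sets 89 × 0.09 = 8.01
  Oral exam 67 × 0.06 = 4.02
  Practicals 96.5 × 0.25 = 24.125
Sum = 77.695
77.695 is ≥ 77 and < 80 → C+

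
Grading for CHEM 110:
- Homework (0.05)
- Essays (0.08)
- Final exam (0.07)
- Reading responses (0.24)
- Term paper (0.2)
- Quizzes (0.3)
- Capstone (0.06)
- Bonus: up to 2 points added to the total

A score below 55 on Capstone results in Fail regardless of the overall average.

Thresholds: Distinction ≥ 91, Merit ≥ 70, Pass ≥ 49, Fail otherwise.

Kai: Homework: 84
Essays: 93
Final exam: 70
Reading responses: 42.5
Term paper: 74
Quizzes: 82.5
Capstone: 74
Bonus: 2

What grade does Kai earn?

Capstone score 74 ≥ 55: minimum met.
Weighted total:
  Homework 84 × 0.05 = 4.2
  Essays 93 × 0.08 = 7.44
  Final exam 70 × 0.07 = 4.9
  Reading responses 42.5 × 0.24 = 10.2
  Term paper 74 × 0.2 = 14.8
  Quizzes 82.5 × 0.3 = 24.75
  Capstone 74 × 0.06 = 4.44
Sum = 70.73
Bonus: 70.73 + 2 = 72.73
72.73 is ≥ 70 and < 91 → Merit

Merit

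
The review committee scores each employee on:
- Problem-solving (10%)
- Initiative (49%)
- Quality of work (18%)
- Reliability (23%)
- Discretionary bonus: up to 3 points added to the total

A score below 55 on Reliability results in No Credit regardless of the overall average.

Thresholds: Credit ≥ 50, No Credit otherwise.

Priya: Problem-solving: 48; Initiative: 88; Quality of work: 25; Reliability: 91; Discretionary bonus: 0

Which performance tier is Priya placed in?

Reliability score 91 ≥ 55: minimum met.
Weighted total:
  Problem-solving 48 × 0.1 = 4.8
  Initiative 88 × 0.49 = 43.12
  Quality of work 25 × 0.18 = 4.5
  Reliability 91 × 0.23 = 20.93
Sum = 73.35
Discretionary bonus: 73.35 + 0 = 73.35
73.35 ≥ 50 → Credit

Credit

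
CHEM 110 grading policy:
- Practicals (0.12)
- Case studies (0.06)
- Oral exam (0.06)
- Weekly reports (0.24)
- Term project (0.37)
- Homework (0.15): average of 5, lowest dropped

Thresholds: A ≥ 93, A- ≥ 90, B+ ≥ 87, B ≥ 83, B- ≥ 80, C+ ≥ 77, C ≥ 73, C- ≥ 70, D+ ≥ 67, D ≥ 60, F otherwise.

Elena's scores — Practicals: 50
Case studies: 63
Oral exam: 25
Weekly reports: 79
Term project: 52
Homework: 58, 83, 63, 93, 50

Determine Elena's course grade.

Homework: drop 50 → average of remaining 4 = 297/4 = 74.25
Weighted total:
  Practicals 50 × 0.12 = 6
  Case studies 63 × 0.06 = 3.78
  Oral exam 25 × 0.06 = 1.5
  Weekly reports 79 × 0.24 = 18.96
  Term project 52 × 0.37 = 19.24
  Homework 74.25 × 0.15 = 11.1375
Sum = 60.6175
60.6175 is ≥ 60 and < 67 → D

D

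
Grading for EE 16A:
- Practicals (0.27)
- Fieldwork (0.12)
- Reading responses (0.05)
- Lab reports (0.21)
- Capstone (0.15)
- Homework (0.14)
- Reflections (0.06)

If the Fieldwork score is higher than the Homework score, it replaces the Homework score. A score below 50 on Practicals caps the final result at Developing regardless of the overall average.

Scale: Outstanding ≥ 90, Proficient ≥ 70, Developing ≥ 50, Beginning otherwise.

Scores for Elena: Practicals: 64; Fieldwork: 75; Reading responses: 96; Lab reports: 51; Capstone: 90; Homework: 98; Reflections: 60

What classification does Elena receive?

Fieldwork (75) ≤ Homework (98), so Homework stays at 98.
Practicals score 64 ≥ 50: minimum met.
Weighted total:
  Practicals 64 × 0.27 = 17.28
  Fieldwork 75 × 0.12 = 9
  Reading responses 96 × 0.05 = 4.8
  Lab reports 51 × 0.21 = 10.71
  Capstone 90 × 0.15 = 13.5
  Homework 98 × 0.14 = 13.72
  Reflections 60 × 0.06 = 3.6
Sum = 72.61
72.61 is ≥ 70 and < 90 → Proficient

Proficient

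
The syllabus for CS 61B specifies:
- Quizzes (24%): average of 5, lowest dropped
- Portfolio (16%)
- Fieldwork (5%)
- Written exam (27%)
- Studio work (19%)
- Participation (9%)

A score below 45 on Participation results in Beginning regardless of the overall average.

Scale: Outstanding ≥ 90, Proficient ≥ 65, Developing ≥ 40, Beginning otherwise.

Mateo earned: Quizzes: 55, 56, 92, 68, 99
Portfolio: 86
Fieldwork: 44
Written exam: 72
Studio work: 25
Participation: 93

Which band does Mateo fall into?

Proficient

Quizzes: drop 55 → average of remaining 4 = 315/4 = 78.75
Participation score 93 ≥ 45: minimum met.
Weighted total:
  Quizzes 78.75 × 0.24 = 18.9
  Portfolio 86 × 0.16 = 13.76
  Fieldwork 44 × 0.05 = 2.2
  Written exam 72 × 0.27 = 19.44
  Studio work 25 × 0.19 = 4.75
  Participation 93 × 0.09 = 8.37
Sum = 67.42
67.42 is ≥ 65 and < 90 → Proficient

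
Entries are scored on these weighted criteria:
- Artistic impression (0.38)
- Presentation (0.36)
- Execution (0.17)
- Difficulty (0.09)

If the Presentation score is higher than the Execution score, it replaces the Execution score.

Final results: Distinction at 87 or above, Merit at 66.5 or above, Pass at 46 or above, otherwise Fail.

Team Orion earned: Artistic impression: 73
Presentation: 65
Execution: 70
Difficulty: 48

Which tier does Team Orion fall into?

Merit

Presentation (65) ≤ Execution (70), so Execution stays at 70.
Weighted total:
  Artistic impression 73 × 0.38 = 27.74
  Presentation 65 × 0.36 = 23.4
  Execution 70 × 0.17 = 11.9
  Difficulty 48 × 0.09 = 4.32
Sum = 67.36
67.36 is ≥ 66.5 and < 87 → Merit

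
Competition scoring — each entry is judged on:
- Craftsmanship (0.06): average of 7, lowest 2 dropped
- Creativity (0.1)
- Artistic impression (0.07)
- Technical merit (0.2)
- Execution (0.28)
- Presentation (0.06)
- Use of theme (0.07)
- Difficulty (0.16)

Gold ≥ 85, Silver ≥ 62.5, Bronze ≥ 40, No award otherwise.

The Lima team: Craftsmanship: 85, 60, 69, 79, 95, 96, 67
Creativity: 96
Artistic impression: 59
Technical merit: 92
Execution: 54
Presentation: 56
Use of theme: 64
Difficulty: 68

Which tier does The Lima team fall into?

Silver

Craftsmanship: drop 60, 67 → average of remaining 5 = 424/5 = 84.8
Weighted total:
  Craftsmanship 84.8 × 0.06 = 5.088
  Creativity 96 × 0.1 = 9.6
  Artistic impression 59 × 0.07 = 4.13
  Technical merit 92 × 0.2 = 18.4
  Execution 54 × 0.28 = 15.12
  Presentation 56 × 0.06 = 3.36
  Use of theme 64 × 0.07 = 4.48
  Difficulty 68 × 0.16 = 10.88
Sum = 71.058
71.058 is ≥ 62.5 and < 85 → Silver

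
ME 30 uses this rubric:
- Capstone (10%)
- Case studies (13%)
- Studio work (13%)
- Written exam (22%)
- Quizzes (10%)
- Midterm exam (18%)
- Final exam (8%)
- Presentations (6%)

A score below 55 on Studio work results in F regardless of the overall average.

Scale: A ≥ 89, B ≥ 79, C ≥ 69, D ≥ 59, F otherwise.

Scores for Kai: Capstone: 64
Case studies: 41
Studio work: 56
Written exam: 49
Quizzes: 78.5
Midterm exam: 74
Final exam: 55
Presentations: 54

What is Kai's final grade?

F

Studio work score 56 ≥ 55: minimum met.
Weighted total:
  Capstone 64 × 0.1 = 6.4
  Case studies 41 × 0.13 = 5.33
  Studio work 56 × 0.13 = 7.28
  Written exam 49 × 0.22 = 10.78
  Quizzes 78.5 × 0.1 = 7.85
  Midterm exam 74 × 0.18 = 13.32
  Final exam 55 × 0.08 = 4.4
  Presentations 54 × 0.06 = 3.24
Sum = 58.6
58.6 < 59 → F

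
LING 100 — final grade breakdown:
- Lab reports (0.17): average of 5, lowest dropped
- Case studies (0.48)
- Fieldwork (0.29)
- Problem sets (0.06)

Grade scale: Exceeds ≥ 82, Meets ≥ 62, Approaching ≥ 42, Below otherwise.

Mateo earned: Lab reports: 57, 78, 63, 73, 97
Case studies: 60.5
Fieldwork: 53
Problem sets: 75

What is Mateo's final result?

Meets

Lab reports: drop 57 → average of remaining 4 = 311/4 = 77.75
Weighted total:
  Lab reports 77.75 × 0.17 = 13.2175
  Case studies 60.5 × 0.48 = 29.04
  Fieldwork 53 × 0.29 = 15.37
  Problem sets 75 × 0.06 = 4.5
Sum = 62.1275
62.1275 is ≥ 62 and < 82 → Meets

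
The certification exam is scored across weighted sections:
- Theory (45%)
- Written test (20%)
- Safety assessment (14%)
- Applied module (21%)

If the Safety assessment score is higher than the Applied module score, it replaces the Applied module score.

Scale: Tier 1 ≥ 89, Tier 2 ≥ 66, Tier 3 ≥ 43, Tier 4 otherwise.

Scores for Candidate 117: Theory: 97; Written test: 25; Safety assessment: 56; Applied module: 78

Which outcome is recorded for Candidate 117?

Tier 2

Safety assessment (56) ≤ Applied module (78), so Applied module stays at 78.
Weighted total:
  Theory 97 × 0.45 = 43.65
  Written test 25 × 0.2 = 5
  Safety assessment 56 × 0.14 = 7.84
  Applied module 78 × 0.21 = 16.38
Sum = 72.87
72.87 is ≥ 66 and < 89 → Tier 2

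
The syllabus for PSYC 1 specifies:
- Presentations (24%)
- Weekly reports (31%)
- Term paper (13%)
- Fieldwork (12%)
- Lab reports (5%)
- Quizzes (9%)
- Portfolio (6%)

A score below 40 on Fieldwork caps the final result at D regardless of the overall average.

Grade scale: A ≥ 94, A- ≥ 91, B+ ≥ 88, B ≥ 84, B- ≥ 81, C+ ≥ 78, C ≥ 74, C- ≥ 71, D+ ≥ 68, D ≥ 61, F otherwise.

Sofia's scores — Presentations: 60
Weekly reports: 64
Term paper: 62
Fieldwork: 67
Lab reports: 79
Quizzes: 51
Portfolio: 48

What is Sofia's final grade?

D

Fieldwork score 67 ≥ 40: minimum met.
Weighted total:
  Presentations 60 × 0.24 = 14.4
  Weekly reports 64 × 0.31 = 19.84
  Term paper 62 × 0.13 = 8.06
  Fieldwork 67 × 0.12 = 8.04
  Lab reports 79 × 0.05 = 3.95
  Quizzes 51 × 0.09 = 4.59
  Portfolio 48 × 0.06 = 2.88
Sum = 61.76
61.76 is ≥ 61 and < 68 → D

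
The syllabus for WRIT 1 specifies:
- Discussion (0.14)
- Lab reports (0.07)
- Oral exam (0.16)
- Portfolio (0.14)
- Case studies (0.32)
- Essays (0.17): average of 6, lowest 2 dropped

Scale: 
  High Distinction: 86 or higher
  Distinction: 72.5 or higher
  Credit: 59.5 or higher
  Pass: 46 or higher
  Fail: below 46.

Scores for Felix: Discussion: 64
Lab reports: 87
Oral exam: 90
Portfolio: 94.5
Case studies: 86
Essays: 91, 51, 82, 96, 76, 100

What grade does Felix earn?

Essays: drop 51, 76 → average of remaining 4 = 369/4 = 92.25
Weighted total:
  Discussion 64 × 0.14 = 8.96
  Lab reports 87 × 0.07 = 6.09
  Oral exam 90 × 0.16 = 14.4
  Portfolio 94.5 × 0.14 = 13.23
  Case studies 86 × 0.32 = 27.52
  Essays 92.25 × 0.17 = 15.6825
Sum = 85.8825
85.8825 is ≥ 72.5 and < 86 → Distinction

Distinction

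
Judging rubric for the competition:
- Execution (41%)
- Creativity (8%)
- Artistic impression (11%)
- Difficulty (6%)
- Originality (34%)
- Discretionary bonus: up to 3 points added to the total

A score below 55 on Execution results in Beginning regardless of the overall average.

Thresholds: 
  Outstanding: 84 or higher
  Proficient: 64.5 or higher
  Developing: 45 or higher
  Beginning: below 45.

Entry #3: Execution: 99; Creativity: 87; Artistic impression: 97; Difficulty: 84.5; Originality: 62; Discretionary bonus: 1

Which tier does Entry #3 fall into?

Execution score 99 ≥ 55: minimum met.
Weighted total:
  Execution 99 × 0.41 = 40.59
  Creativity 87 × 0.08 = 6.96
  Artistic impression 97 × 0.11 = 10.67
  Difficulty 84.5 × 0.06 = 5.07
  Originality 62 × 0.34 = 21.08
Sum = 84.37
Discretionary bonus: 84.37 + 1 = 85.37
85.37 ≥ 84 → Outstanding

Outstanding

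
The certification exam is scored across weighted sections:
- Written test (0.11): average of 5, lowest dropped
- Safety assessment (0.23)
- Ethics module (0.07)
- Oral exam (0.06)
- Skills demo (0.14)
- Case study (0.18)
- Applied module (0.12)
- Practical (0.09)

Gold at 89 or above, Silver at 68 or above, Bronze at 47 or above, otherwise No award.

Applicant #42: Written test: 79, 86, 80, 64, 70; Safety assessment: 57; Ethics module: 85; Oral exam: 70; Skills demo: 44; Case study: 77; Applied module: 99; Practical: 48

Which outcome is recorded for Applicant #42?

Silver

Written test: drop 64 → average of remaining 4 = 315/4 = 78.75
Weighted total:
  Written test 78.75 × 0.11 = 8.6625
  Safety assessment 57 × 0.23 = 13.11
  Ethics module 85 × 0.07 = 5.95
  Oral exam 70 × 0.06 = 4.2
  Skills demo 44 × 0.14 = 6.16
  Case study 77 × 0.18 = 13.86
  Applied module 99 × 0.12 = 11.88
  Practical 48 × 0.09 = 4.32
Sum = 68.1425
68.1425 is ≥ 68 and < 89 → Silver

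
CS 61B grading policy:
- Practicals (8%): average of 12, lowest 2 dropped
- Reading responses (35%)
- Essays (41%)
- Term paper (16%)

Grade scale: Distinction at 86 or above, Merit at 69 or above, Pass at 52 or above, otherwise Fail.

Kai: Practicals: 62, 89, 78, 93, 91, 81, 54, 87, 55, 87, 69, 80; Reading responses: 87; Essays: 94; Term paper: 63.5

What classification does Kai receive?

Practicals: drop 54, 55 → average of remaining 10 = 817/10 = 81.7
Weighted total:
  Practicals 81.7 × 0.08 = 6.536
  Reading responses 87 × 0.35 = 30.45
  Essays 94 × 0.41 = 38.54
  Term paper 63.5 × 0.16 = 10.16
Sum = 85.686
85.686 is ≥ 69 and < 86 → Merit

Merit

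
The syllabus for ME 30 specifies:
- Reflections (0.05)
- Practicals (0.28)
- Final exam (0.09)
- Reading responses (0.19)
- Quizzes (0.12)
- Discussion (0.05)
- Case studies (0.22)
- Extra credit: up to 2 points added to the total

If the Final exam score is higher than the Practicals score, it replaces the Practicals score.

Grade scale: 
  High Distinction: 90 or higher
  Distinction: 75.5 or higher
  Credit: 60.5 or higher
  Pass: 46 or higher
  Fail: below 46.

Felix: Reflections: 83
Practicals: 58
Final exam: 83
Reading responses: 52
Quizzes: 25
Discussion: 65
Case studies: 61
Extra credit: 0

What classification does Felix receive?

Final exam (83) > Practicals (58), so Practicals counts as 83.
Weighted total:
  Reflections 83 × 0.05 = 4.15
  Practicals 83 × 0.28 = 23.24
  Final exam 83 × 0.09 = 7.47
  Reading responses 52 × 0.19 = 9.88
  Quizzes 25 × 0.12 = 3
  Discussion 65 × 0.05 = 3.25
  Case studies 61 × 0.22 = 13.42
Sum = 64.41
Extra credit: 64.41 + 0 = 64.41
64.41 is ≥ 60.5 and < 75.5 → Credit

Credit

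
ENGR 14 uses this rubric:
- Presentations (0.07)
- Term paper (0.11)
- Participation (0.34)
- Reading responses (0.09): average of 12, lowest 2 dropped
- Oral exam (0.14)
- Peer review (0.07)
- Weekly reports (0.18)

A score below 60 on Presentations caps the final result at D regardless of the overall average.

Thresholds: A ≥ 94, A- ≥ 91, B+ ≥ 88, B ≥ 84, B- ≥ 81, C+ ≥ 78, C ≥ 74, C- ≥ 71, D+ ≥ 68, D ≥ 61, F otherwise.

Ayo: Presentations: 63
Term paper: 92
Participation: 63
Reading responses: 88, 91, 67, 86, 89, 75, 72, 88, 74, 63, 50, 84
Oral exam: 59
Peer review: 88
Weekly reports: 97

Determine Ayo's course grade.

C

Reading responses: drop 50, 63 → average of remaining 10 = 814/10 = 81.4
Presentations score 63 ≥ 60: minimum met.
Weighted total:
  Presentations 63 × 0.07 = 4.41
  Term paper 92 × 0.11 = 10.12
  Participation 63 × 0.34 = 21.42
  Reading responses 81.4 × 0.09 = 7.326
  Oral exam 59 × 0.14 = 8.26
  Peer review 88 × 0.07 = 6.16
  Weekly reports 97 × 0.18 = 17.46
Sum = 75.156
75.156 is ≥ 74 and < 78 → C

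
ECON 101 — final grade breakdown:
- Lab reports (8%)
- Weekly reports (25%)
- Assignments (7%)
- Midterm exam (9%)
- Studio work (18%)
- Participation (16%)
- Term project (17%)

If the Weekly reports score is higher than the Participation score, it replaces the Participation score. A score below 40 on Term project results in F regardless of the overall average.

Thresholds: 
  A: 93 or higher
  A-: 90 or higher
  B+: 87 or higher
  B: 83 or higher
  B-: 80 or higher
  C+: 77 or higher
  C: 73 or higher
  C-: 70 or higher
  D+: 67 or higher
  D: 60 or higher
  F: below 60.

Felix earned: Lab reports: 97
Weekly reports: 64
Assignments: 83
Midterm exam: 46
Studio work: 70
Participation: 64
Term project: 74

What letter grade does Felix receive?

Weekly reports (64) ≤ Participation (64), so Participation stays at 64.
Term project score 74 ≥ 40: minimum met.
Weighted total:
  Lab reports 97 × 0.08 = 7.76
  Weekly reports 64 × 0.25 = 16
  Assignments 83 × 0.07 = 5.81
  Midterm exam 46 × 0.09 = 4.14
  Studio work 70 × 0.18 = 12.6
  Participation 64 × 0.16 = 10.24
  Term project 74 × 0.17 = 12.58
Sum = 69.13
69.13 is ≥ 67 and < 70 → D+

D+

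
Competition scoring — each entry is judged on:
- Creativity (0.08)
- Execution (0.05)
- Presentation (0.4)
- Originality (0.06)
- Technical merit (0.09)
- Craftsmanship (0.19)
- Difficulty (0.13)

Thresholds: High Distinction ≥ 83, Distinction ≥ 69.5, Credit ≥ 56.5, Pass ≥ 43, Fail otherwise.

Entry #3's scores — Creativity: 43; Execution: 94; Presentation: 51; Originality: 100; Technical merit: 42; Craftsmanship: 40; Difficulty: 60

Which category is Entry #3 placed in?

Weighted total:
  Creativity 43 × 0.08 = 3.44
  Execution 94 × 0.05 = 4.7
  Presentation 51 × 0.4 = 20.4
  Originality 100 × 0.06 = 6
  Technical merit 42 × 0.09 = 3.78
  Craftsmanship 40 × 0.19 = 7.6
  Difficulty 60 × 0.13 = 7.8
Sum = 53.72
53.72 is ≥ 43 and < 56.5 → Pass

Pass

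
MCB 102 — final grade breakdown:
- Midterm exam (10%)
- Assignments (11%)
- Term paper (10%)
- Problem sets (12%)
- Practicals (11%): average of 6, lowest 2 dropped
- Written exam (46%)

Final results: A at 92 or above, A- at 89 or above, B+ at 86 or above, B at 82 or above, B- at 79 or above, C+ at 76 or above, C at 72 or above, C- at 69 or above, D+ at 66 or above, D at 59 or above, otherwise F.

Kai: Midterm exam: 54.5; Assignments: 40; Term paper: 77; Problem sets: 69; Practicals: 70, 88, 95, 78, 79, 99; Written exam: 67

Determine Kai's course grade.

D+

Practicals: drop 70, 78 → average of remaining 4 = 361/4 = 90.25
Weighted total:
  Midterm exam 54.5 × 0.1 = 5.45
  Assignments 40 × 0.11 = 4.4
  Term paper 77 × 0.1 = 7.7
  Problem sets 69 × 0.12 = 8.28
  Practicals 90.25 × 0.11 = 9.9275
  Written exam 67 × 0.46 = 30.82
Sum = 66.5775
66.5775 is ≥ 66 and < 69 → D+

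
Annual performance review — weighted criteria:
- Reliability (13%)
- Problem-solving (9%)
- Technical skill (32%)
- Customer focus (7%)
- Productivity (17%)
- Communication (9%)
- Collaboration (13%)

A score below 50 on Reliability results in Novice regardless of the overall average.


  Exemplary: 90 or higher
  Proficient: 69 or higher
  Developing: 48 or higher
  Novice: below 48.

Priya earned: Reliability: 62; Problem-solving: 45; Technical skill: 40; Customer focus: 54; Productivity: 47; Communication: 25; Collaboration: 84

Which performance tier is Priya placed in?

Developing

Reliability score 62 ≥ 50: minimum met.
Weighted total:
  Reliability 62 × 0.13 = 8.06
  Problem-solving 45 × 0.09 = 4.05
  Technical skill 40 × 0.32 = 12.8
  Customer focus 54 × 0.07 = 3.78
  Productivity 47 × 0.17 = 7.99
  Communication 25 × 0.09 = 2.25
  Collaboration 84 × 0.13 = 10.92
Sum = 49.85
49.85 is ≥ 48 and < 69 → Developing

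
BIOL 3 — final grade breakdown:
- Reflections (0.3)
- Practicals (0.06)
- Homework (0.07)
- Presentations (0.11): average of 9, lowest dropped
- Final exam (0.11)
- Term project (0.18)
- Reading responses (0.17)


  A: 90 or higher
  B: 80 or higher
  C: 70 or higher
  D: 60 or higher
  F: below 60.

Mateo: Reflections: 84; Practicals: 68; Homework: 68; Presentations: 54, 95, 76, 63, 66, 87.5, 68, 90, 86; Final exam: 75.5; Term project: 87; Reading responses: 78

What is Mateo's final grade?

Presentations: drop 54 → average of remaining 8 = 631.5/8 = 78.9375
Weighted total:
  Reflections 84 × 0.3 = 25.2
  Practicals 68 × 0.06 = 4.08
  Homework 68 × 0.07 = 4.76
  Presentations 78.9375 × 0.11 = 8.683125
  Final exam 75.5 × 0.11 = 8.305
  Term project 87 × 0.18 = 15.66
  Reading responses 78 × 0.17 = 13.26
Sum = 79.948125
79.948125 is ≥ 70 and < 80 → C

C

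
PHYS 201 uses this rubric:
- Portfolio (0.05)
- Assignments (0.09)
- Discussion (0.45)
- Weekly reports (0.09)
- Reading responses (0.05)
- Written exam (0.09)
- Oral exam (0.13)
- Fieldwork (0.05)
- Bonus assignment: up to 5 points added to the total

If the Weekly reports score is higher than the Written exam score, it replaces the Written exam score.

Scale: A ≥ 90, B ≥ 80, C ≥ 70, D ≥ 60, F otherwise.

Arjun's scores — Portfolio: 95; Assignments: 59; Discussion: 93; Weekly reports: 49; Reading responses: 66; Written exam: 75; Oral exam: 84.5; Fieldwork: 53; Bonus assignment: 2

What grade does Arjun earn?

Weekly reports (49) ≤ Written exam (75), so Written exam stays at 75.
Weighted total:
  Portfolio 95 × 0.05 = 4.75
  Assignments 59 × 0.09 = 5.31
  Discussion 93 × 0.45 = 41.85
  Weekly reports 49 × 0.09 = 4.41
  Reading responses 66 × 0.05 = 3.3
  Written exam 75 × 0.09 = 6.75
  Oral exam 84.5 × 0.13 = 10.985
  Fieldwork 53 × 0.05 = 2.65
Sum = 80.005
Bonus assignment: 80.005 + 2 = 82.005
82.005 is ≥ 80 and < 90 → B

B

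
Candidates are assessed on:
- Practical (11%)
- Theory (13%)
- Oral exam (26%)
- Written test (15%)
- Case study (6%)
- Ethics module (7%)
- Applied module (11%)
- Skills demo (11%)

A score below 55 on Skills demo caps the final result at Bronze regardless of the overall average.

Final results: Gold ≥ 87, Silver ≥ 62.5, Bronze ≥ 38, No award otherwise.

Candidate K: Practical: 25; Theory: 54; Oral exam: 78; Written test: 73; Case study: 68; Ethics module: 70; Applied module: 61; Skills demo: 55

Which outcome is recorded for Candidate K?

Skills demo score 55 ≥ 55: minimum met.
Weighted total:
  Practical 25 × 0.11 = 2.75
  Theory 54 × 0.13 = 7.02
  Oral exam 78 × 0.26 = 20.28
  Written test 73 × 0.15 = 10.95
  Case study 68 × 0.06 = 4.08
  Ethics module 70 × 0.07 = 4.9
  Applied module 61 × 0.11 = 6.71
  Skills demo 55 × 0.11 = 6.05
Sum = 62.74
62.74 is ≥ 62.5 and < 87 → Silver

Silver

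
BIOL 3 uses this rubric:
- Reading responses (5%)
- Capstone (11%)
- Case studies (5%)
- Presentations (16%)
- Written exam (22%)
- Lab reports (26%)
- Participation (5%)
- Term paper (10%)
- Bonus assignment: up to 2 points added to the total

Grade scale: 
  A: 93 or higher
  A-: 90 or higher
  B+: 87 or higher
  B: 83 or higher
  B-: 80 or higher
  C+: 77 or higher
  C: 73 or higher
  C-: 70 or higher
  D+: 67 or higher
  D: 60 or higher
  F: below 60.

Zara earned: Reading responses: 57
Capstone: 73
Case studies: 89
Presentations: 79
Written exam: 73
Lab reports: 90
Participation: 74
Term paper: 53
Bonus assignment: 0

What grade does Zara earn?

Weighted total:
  Reading responses 57 × 0.05 = 2.85
  Capstone 73 × 0.11 = 8.03
  Case studies 89 × 0.05 = 4.45
  Presentations 79 × 0.16 = 12.64
  Written exam 73 × 0.22 = 16.06
  Lab reports 90 × 0.26 = 23.4
  Participation 74 × 0.05 = 3.7
  Term paper 53 × 0.1 = 5.3
Sum = 76.43
Bonus assignment: 76.43 + 0 = 76.43
76.43 is ≥ 73 and < 77 → C

C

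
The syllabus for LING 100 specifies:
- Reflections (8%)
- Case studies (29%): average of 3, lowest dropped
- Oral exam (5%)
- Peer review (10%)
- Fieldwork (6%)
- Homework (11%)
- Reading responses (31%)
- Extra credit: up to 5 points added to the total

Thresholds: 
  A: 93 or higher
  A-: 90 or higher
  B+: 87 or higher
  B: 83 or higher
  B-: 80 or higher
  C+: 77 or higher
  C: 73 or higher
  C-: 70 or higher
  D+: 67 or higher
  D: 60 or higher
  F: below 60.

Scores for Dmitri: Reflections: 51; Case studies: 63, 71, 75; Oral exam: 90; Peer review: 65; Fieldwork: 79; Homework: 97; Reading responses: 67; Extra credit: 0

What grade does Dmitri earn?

Case studies: drop 63 → average of remaining 2 = 146/2 = 73
Weighted total:
  Reflections 51 × 0.08 = 4.08
  Case studies 73 × 0.29 = 21.17
  Oral exam 90 × 0.05 = 4.5
  Peer review 65 × 0.1 = 6.5
  Fieldwork 79 × 0.06 = 4.74
  Homework 97 × 0.11 = 10.67
  Reading responses 67 × 0.31 = 20.77
Sum = 72.43
Extra credit: 72.43 + 0 = 72.43
72.43 is ≥ 70 and < 73 → C-

C-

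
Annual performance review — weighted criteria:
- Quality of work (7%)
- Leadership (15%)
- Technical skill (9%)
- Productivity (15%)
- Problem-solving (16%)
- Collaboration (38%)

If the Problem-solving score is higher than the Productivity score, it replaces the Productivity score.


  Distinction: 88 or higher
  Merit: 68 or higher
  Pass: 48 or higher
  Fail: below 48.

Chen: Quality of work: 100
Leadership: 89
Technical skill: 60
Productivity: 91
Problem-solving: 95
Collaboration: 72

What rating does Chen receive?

Problem-solving (95) > Productivity (91), so Productivity counts as 95.
Weighted total:
  Quality of work 100 × 0.07 = 7
  Leadership 89 × 0.15 = 13.35
  Technical skill 60 × 0.09 = 5.4
  Productivity 95 × 0.15 = 14.25
  Problem-solving 95 × 0.16 = 15.2
  Collaboration 72 × 0.38 = 27.36
Sum = 82.56
82.56 is ≥ 68 and < 88 → Merit

Merit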